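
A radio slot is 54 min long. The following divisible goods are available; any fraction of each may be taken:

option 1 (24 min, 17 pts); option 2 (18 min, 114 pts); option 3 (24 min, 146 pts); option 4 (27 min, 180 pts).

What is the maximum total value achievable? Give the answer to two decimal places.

Take in order of value per unit:
- option 4 (180/27 per unit): all 27 → value 180, running total 180.00
- option 2 (114/18 per unit): all 18 → value 114, running total 294.00
- option 3 (146/24 per unit): 9 of 24 → value 9×146/24 = 54.7500, running total 348.75
Total 348.75.

348.75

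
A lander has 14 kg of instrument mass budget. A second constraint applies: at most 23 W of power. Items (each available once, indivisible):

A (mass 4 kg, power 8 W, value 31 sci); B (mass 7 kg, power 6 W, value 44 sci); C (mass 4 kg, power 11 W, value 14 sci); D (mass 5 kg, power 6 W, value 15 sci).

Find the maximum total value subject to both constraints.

Feasible sets respecting both limits:
- A+B: mass 11, power 14, value 75
- B+D: mass 12, power 12, value 59
- B+C: mass 11, power 17, value 58
- A+D: mass 9, power 14, value 46
Best: 75 sci.

75 sci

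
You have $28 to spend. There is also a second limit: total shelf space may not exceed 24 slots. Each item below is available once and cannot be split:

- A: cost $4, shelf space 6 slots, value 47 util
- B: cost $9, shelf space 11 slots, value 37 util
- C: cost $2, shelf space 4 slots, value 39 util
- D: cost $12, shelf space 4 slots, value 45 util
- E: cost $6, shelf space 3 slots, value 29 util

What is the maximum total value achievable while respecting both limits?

Feasible sets respecting both limits:
- A+C+D+E: cost 24, shelf space 17, value 160
- A+B+C+E: cost 21, shelf space 24, value 152
- A+C+D: cost 18, shelf space 14, value 131
Best: 160 util.

160 util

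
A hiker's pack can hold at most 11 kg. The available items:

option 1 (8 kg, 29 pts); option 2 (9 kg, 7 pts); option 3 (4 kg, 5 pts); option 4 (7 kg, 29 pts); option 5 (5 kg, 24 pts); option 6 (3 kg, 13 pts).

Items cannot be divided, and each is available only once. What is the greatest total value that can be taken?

42 pts

This is a 0/1 knapsack; check combinations near the capacity.
- option 4+option 6: weight 7+3=10, value 29+13=42
- option 1+option 6: weight 8+3=11, value 29+13=42
- option 5+option 6: weight 5+3=8, value 24+13=37
- option 3+option 4: weight 4+7=11, value 5+29=34
Best: 42 pts.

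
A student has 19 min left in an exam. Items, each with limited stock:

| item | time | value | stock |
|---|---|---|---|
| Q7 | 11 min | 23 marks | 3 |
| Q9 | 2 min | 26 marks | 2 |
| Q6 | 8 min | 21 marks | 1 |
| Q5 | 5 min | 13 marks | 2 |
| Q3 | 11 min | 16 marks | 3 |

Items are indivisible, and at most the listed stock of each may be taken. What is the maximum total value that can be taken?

Best selections within time 19 and stock limits:
- 2×Q9 + 1×Q6 + 1×Q5: time 17, value 86
- 2×Q9 + 2×Q5: time 14, value 78
- 1×Q7 + 2×Q9: time 15, value 75
- 2×Q9 + 1×Q6: time 12, value 73
Best: 86 marks.

86 marks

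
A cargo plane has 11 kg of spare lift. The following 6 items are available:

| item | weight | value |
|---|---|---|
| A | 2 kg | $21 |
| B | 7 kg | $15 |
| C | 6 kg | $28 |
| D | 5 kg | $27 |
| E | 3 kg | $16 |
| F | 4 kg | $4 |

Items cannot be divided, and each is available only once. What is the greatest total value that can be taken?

Check high-value combinations within 11 kg:
- A+C+E: weight 2+6+3=11, value 21+28+16=65
- A+D+E: weight 2+5+3=10, value 21+27+16=64
- C+D: weight 6+5=11, value 28+27=55
- A+D+F: weight 2+5+4=11, value 21+27+4=52
- A+C: weight 2+6=8, value 21+28=49
Best: $65.

$65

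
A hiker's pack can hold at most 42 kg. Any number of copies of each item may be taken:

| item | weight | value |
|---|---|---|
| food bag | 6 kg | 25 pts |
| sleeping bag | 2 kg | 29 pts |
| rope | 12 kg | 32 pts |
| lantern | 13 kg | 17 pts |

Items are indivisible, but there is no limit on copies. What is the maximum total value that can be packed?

609 pts

Best value-per-unit is sleeping bag at 29/2, and filling with it alone uses weight 21×2=42. No mix of the others beats 21×29 = 609.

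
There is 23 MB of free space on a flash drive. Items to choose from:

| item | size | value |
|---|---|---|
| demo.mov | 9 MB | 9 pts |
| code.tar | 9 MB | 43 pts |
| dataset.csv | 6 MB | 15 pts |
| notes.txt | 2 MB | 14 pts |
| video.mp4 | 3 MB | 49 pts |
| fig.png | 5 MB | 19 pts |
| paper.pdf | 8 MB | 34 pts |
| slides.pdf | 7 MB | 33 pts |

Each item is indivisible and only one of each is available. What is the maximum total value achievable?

140 pts

Check high-value combinations within 23 MB:
- code.tar+notes.txt+video.mp4+paper.pdf: size 9+2+3+8=22, value 43+14+49+34=140
- code.tar+notes.txt+video.mp4+slides.pdf: size 9+2+3+7=21, value 43+14+49+33=139
- video.mp4+fig.png+paper.pdf+slides.pdf: size 3+5+8+7=23, value 49+19+34+33=135
- notes.txt+video.mp4+paper.pdf+slides.pdf: size 2+3+8+7=20, value 14+49+34+33=130
- dataset.csv+notes.txt+video.mp4+fig.png+slides.pdf: size 6+2+3+5+7=23, value 15+14+49+19+33=130
Best: 140 pts.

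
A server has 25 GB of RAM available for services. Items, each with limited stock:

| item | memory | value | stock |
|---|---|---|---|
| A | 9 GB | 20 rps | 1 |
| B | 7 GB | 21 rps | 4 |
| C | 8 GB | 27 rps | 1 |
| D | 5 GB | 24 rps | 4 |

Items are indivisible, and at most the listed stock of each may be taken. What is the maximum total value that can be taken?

Best selections within memory 25 and stock limits:
- 1×C + 3×D: memory 23, value 99
- 4×D: memory 20, value 96
- 1×B + 1×C + 2×D: memory 25, value 96
Best: 99 rps.

99 rps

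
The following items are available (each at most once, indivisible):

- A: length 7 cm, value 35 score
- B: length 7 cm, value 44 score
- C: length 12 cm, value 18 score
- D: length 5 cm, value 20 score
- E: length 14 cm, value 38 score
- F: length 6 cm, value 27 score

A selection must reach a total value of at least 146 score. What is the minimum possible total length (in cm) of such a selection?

Subsets with value ≥ 146, sorted by total length:
- A+B+D+E+F: length 39, value 164
- B+C+D+E+F: length 44, value 147
- A+B+C+D+E: length 45, value 155
Minimum length: 39 cm.

39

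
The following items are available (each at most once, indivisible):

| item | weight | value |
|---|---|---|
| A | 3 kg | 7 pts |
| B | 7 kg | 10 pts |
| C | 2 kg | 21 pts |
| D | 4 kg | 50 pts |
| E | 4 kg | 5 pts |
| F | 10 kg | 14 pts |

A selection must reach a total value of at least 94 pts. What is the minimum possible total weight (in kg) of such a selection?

23

Subsets with value ≥ 94, sorted by total weight:
- A+C+D+E+F: weight 23, value 97
- B+C+D+F: weight 23, value 95
- A+B+C+D+F: weight 26, value 102
- B+C+D+E+F: weight 27, value 100
Minimum weight: 23 kg.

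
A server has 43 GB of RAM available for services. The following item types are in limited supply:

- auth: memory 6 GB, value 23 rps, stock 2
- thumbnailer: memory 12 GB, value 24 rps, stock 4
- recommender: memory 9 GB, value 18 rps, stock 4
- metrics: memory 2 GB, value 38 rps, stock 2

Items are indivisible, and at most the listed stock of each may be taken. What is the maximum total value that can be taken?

176 rps

Best selections within memory 43 and stock limits:
- 2×auth + 3×recommender + 2×metrics: memory 43, value 176
- 2×auth + 2×thumbnailer + 2×metrics: memory 40, value 170
- 1×auth + 2×thumbnailer + 1×recommender + 2×metrics: memory 43, value 165
- 2×auth + 1×thumbnailer + 1×recommender + 2×metrics: memory 37, value 164
Best: 176 rps.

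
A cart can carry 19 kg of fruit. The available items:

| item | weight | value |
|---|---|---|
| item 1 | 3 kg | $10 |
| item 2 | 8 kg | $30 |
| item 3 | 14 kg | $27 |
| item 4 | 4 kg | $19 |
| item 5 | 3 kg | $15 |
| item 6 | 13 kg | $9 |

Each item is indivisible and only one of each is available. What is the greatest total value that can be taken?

$74

This is a 0/1 knapsack; check combinations near the capacity.
- item 1+item 2+item 4+item 5: weight 3+8+4+3=18, value 10+30+19+15=74
- item 2+item 4+item 5: weight 8+4+3=15, value 30+19+15=64
- item 1+item 2+item 4: weight 3+8+4=15, value 10+30+19=59
Best: $74.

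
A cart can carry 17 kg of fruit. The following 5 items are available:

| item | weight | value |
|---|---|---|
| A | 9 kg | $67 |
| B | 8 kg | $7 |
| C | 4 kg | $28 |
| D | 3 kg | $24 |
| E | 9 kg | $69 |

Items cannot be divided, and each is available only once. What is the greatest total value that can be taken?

$121

Check high-value combinations within 17 kg:
- C+D+E: weight 4+3+9=16, value 28+24+69=121
- A+C+D: weight 9+4+3=16, value 67+28+24=119
- C+E: weight 4+9=13, value 28+69=97
- A+C: weight 9+4=13, value 67+28=95
- D+E: weight 3+9=12, value 24+69=93
Best: $121.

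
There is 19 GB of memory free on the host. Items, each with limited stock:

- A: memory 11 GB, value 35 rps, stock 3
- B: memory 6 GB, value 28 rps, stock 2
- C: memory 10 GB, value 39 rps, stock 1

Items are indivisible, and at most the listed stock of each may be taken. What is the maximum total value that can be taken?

Top feasible selections:
- 1×B + 1×C: memory 16, value 67
- 1×A + 1×B: memory 17, value 63
- 2×B: memory 12, value 56
- 1×C: memory 10, value 39
Best: 67 rps.

67 rps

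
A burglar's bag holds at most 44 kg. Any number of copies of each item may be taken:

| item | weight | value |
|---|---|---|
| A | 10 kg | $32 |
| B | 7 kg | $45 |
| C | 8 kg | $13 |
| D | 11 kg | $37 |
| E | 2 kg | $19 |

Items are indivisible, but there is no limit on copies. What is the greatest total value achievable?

$418

Best value-per-unit is E at 19/2, and filling with it alone uses weight 22×2=44. No mix of the others beats 22×19 = 418.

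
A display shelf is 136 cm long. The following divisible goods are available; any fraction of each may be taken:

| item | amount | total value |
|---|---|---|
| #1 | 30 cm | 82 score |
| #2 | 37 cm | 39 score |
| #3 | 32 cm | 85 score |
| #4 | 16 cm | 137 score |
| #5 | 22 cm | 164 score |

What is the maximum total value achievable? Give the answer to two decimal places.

505.95

Take in order of value per unit:
- #4 (137/16 per unit): all 16 → value 137, running total 137.00
- #5 (164/22 per unit): all 22 → value 164, running total 301.00
- #1 (82/30 per unit): all 30 → value 82, running total 383.00
- #3 (85/32 per unit): all 32 → value 85, running total 468.00
- #2 (39/37 per unit): 36 of 37 → value 36×39/37 = 37.9459, running total 505.95
Total 505.95.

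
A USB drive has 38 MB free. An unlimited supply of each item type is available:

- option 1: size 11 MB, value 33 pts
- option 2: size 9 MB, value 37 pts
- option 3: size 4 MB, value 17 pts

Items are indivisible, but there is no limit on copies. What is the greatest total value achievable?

159 pts

Best value-per-unit is option 3 at 17/4; filling with it alone gives 9×17 = 153.
Optimal mix: 2×option 2 + 5×option 3 → size 38, value 159.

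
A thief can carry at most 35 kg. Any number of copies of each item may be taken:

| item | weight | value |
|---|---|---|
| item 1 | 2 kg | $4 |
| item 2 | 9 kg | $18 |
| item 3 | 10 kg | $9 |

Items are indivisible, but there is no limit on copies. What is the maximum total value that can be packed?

$70

Best value-per-unit is item 1 at 4/2; filling with it alone gives 17×4 = 68.
Optimal mix: 13×item 1 + 1×item 2 → weight 35, value 70.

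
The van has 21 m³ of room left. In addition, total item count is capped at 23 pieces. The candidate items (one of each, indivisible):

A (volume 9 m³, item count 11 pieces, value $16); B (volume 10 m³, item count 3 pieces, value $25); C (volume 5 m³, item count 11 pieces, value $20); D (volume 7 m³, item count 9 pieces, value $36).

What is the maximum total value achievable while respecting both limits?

$61

Feasible sets respecting both limits:
- B+D: volume 17, item count 12, value 61
- C+D: volume 12, item count 20, value 56
- A+D: volume 16, item count 20, value 52
- B+C: volume 15, item count 14, value 45
Best: $61.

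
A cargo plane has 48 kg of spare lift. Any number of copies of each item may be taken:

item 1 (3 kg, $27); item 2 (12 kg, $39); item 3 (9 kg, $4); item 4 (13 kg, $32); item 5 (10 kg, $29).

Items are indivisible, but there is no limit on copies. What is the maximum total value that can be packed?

$432

Best value-per-unit is item 1 at 27/3, and filling with it alone uses weight 16×3=48. No mix of the others beats 16×27 = 432.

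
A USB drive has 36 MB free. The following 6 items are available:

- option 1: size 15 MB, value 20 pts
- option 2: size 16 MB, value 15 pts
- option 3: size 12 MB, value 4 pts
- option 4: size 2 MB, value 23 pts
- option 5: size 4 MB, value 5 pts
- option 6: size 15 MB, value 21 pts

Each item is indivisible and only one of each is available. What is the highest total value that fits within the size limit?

69 pts

Check high-value combinations within 36 MB:
- option 1+option 4+option 5+option 6: size 15+2+4+15=36, value 20+23+5+21=69
- option 1+option 4+option 6: size 15+2+15=32, value 20+23+21=64
- option 2+option 4+option 6: size 16+2+15=33, value 15+23+21=59
- option 1+option 2+option 4: size 15+16+2=33, value 20+15+23=58
- option 3+option 4+option 5+option 6: size 12+2+4+15=33, value 4+23+5+21=53
Best: 69 pts.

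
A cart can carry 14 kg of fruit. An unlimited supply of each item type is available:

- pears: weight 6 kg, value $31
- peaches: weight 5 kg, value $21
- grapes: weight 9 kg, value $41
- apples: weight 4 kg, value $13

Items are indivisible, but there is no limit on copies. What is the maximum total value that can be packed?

Best value-per-unit is pears at 31/6, and filling with it alone uses weight 2×6=12. No mix of the others beats 2×31 = 62.

$62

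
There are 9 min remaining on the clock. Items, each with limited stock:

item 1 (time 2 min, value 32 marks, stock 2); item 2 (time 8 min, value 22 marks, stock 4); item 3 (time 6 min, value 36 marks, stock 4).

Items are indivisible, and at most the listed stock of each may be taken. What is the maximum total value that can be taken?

68 marks

Best selections within time 9 and stock limits:
- 1×item 1 + 1×item 3: time 8, value 68
- 2×item 1: time 4, value 64
- 1×item 3: time 6, value 36
Best: 68 marks.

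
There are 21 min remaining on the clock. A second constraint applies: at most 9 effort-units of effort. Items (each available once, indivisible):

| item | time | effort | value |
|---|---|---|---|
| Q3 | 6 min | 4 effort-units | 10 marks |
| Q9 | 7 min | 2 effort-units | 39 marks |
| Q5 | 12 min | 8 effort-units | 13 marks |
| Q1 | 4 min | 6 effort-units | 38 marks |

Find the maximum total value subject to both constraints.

77 marks

Feasible sets respecting both limits:
- Q9+Q1: time 11, effort 8, value 77
- Q3+Q9: time 13, effort 6, value 49
- Q9: time 7, effort 2, value 39
Best: 77 marks.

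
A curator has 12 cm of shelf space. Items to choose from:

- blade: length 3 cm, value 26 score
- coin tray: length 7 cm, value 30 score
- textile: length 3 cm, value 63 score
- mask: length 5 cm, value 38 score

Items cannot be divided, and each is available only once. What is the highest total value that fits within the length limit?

Check high-value combinations within 12 cm:
- blade+textile+mask: length 3+3+5=11, value 26+63+38=127
- textile+mask: length 3+5=8, value 63+38=101
- coin tray+textile: length 7+3=10, value 30+63=93
Best: 127 score.

127 score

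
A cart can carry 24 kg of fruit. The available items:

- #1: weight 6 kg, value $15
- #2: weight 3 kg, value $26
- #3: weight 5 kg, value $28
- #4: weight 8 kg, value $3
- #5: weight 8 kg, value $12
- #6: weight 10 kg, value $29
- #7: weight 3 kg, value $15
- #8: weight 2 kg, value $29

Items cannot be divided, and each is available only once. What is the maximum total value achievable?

$127

Check high-value combinations within 24 kg:
- #2+#3+#6+#7+#8: weight 3+5+10+3+2=23, value 26+28+29+15+29=127
- #1+#2+#6+#7+#8: weight 6+3+10+3+2=24, value 15+26+29+15+29=114
- #1+#2+#3+#7+#8: weight 6+3+5+3+2=19, value 15+26+28+15+29=113
- #2+#3+#6+#8: weight 3+5+10+2=20, value 26+28+29+29=112
- #2+#3+#5+#7+#8: weight 3+5+8+3+2=21, value 26+28+12+15+29=110
Best: $127.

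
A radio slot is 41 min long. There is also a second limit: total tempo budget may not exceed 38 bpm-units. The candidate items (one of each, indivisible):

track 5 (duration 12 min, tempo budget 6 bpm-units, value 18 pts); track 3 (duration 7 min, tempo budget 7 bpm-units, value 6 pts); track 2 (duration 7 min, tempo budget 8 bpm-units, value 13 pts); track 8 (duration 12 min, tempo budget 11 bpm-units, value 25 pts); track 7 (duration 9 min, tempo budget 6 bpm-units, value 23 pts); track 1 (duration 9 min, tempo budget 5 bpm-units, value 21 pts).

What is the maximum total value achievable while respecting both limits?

82 pts

Feasible sets respecting both limits:
- track 2+track 8+track 7+track 1: duration 37, tempo budget 30, value 82
- track 5+track 2+track 8+track 7: duration 40, tempo budget 31, value 79
- track 5+track 2+track 8+track 1: duration 40, tempo budget 30, value 77
Best: 82 pts.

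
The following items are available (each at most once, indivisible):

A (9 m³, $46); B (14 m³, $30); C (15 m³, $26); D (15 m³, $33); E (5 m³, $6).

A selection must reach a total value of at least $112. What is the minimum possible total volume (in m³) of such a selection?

Subsets with value ≥ 112, sorted by total volume:
- A+B+D+E: volume 43, value 115
- A+B+C+D: volume 53, value 135
- A+B+C+D+E: volume 58, value 141
Minimum volume: 43 m³.

43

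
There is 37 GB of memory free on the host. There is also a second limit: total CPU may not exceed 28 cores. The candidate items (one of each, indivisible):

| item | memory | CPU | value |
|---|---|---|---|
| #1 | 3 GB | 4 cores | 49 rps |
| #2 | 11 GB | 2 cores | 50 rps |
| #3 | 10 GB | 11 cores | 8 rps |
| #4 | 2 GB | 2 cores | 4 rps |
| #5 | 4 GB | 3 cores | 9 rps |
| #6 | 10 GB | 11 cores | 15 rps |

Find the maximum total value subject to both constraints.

127 rps

Feasible sets respecting both limits:
- #1+#2+#4+#5+#6: memory 30, CPU 22, value 127
- #1+#2+#5+#6: memory 28, CPU 20, value 123
- #1+#2+#3+#6: memory 34, CPU 28, value 122
- #1+#2+#3+#4+#5: memory 30, CPU 22, value 120
Best: 127 rps.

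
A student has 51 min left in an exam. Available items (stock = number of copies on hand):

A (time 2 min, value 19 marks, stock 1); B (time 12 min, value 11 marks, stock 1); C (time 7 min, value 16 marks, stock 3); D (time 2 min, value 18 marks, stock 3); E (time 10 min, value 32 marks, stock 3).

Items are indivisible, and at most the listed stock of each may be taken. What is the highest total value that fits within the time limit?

Best selections within time 51 and stock limits:
- 1×A + 1×C + 3×D + 3×E: time 45, value 185
- 1×A + 3×C + 3×D + 2×E: time 49, value 185
- 1×A + 2×C + 2×D + 3×E: time 50, value 183
Best: 185 marks.

185 marks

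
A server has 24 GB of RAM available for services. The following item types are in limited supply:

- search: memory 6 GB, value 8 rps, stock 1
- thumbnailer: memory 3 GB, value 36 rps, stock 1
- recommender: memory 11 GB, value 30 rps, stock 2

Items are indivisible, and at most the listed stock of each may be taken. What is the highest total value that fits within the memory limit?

Top feasible selections:
- 1×search + 1×thumbnailer + 1×recommender: memory 20, value 74
- 1×thumbnailer + 1×recommender: memory 14, value 66
- 2×recommender: memory 22, value 60
- 1×search + 1×thumbnailer: memory 9, value 44
Best: 74 rps.

74 rps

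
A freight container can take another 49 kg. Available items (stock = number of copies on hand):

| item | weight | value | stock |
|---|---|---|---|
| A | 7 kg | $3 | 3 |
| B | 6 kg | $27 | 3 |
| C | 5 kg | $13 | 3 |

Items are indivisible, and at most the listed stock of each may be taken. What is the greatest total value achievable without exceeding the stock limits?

$126

Best selections within weight 49 and stock limits:
- 2×A + 3×B + 3×C: weight 47, value 126
- 1×A + 3×B + 3×C: weight 40, value 123
- 3×B + 3×C: weight 33, value 120
Best: $126.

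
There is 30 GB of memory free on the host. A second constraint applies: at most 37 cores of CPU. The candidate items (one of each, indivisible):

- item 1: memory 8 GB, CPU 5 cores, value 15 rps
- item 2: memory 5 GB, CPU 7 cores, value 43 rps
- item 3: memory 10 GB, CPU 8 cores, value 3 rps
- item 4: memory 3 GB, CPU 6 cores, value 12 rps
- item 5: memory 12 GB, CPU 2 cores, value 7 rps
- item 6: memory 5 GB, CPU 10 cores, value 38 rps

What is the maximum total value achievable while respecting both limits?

Feasible sets respecting both limits:
- item 1+item 2+item 4+item 6: memory 21, CPU 28, value 108
- item 1+item 2+item 5+item 6: memory 30, CPU 24, value 103
- item 2+item 4+item 5+item 6: memory 25, CPU 25, value 100
- item 1+item 2+item 3+item 6: memory 28, CPU 30, value 99
Best: 108 rps.

108 rps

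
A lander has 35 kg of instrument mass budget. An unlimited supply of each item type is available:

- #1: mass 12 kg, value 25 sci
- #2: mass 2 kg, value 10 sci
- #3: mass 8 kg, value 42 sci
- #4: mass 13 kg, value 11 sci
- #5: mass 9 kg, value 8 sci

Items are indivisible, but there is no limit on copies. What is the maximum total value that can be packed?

178 sci

Best value-per-unit is #3 at 42/8; filling with it alone gives 4×42 = 168.
Optimal mix: 1×#2 + 4×#3 → mass 34, value 178.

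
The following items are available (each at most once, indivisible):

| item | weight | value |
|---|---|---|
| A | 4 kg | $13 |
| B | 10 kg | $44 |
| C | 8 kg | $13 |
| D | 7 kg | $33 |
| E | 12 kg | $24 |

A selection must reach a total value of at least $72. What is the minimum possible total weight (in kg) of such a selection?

17

Subsets with value ≥ 72, sorted by total weight:
- B+D: weight 17, value 77
- A+B+D: weight 21, value 90
Minimum weight: 17 kg.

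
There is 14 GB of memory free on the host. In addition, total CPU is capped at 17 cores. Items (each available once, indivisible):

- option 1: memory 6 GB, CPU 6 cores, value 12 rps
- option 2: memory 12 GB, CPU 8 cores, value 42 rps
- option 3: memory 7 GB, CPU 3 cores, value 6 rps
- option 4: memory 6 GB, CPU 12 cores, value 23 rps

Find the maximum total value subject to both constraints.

Feasible sets respecting both limits:
- option 2: memory 12, CPU 8, value 42
- option 3+option 4: memory 13, CPU 15, value 29
- option 4: memory 6, CPU 12, value 23
Best: 42 rps.

42 rps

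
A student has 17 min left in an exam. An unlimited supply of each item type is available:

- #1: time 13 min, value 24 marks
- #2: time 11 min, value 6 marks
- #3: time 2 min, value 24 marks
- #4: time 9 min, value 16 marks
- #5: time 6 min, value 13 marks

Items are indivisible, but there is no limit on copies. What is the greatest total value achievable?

192 marks

Best value-per-unit is #3 at 24/2, and filling with it alone uses time 8×2=16. No mix of the others beats 8×24 = 192.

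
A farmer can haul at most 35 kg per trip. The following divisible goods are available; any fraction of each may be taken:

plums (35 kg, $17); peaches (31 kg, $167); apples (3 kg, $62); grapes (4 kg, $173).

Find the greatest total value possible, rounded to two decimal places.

Take in order of value per unit:
- grapes (173/4 per unit): all 4 → value 173, running total 173.00
- apples (62/3 per unit): all 3 → value 62, running total 235.00
- peaches (167/31 per unit): 28 of 31 → value 28×167/31 = 150.8387, running total 385.84
Total 385.84.

385.84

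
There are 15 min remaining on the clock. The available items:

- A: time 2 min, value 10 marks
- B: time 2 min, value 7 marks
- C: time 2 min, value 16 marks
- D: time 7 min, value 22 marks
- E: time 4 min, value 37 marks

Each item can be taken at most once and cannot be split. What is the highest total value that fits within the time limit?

85 marks

This is a 0/1 knapsack; check combinations near the capacity.
- A+C+D+E: time 2+2+7+4=15, value 10+16+22+37=85
- B+C+D+E: time 2+2+7+4=15, value 7+16+22+37=82
- A+B+D+E: time 2+2+7+4=15, value 10+7+22+37=76
- C+D+E: time 2+7+4=13, value 16+22+37=75
Best: 85 marks.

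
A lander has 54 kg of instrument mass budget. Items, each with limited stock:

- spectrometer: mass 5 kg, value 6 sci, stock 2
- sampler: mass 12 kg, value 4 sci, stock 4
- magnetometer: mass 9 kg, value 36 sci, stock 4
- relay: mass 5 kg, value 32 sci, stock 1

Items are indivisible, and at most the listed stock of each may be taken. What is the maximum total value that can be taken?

188 sci

Best selections within mass 54 and stock limits:
- 2×spectrometer + 4×magnetometer + 1×relay: mass 51, value 188
- 1×spectrometer + 4×magnetometer + 1×relay: mass 46, value 182
- 1×sampler + 4×magnetometer + 1×relay: mass 53, value 180
Best: 188 sci.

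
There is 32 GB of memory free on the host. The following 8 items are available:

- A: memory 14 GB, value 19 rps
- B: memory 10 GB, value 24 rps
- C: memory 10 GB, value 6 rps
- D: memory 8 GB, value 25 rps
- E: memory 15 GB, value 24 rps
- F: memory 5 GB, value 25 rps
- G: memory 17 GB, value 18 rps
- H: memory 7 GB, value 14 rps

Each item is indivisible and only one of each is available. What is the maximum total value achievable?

88 rps

Check high-value combinations within 32 GB:
- B+D+F+H: memory 10+8+5+7=30, value 24+25+25+14=88
- B+D+F: memory 10+8+5=23, value 24+25+25=74
- D+E+F: memory 8+15+5=28, value 25+24+25=74
- B+E+F: memory 10+15+5=30, value 24+24+25=73
Best: 88 rps.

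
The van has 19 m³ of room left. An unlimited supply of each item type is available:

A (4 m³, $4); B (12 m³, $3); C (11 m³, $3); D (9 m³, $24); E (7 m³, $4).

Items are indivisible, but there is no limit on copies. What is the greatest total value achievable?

Best value-per-unit is D at 24/9, and filling with it alone uses volume 2×9=18. No mix of the others beats 2×24 = 48.

$48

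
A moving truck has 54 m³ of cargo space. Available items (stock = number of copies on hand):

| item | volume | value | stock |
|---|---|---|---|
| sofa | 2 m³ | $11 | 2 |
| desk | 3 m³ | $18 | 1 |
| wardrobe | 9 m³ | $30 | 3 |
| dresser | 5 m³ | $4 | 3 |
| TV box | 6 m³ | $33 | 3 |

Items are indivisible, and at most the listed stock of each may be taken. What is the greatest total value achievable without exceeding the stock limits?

$229

Best selections within volume 54 and stock limits:
- 2×sofa + 1×desk + 3×wardrobe + 3×TV box: volume 52, value 229
- 1×sofa + 1×desk + 3×wardrobe + 3×TV box: volume 50, value 218
Best: $229.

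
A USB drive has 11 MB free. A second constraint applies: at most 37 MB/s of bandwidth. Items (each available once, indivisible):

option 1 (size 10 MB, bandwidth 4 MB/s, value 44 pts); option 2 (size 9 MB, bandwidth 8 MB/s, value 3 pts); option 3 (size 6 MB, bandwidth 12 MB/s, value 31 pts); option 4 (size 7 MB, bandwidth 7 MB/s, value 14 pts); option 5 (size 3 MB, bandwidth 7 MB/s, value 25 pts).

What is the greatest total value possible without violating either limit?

56 pts

Feasible sets respecting both limits:
- option 3+option 5: size 9, bandwidth 19, value 56
- option 1: size 10, bandwidth 4, value 44
- option 4+option 5: size 10, bandwidth 14, value 39
Best: 56 pts.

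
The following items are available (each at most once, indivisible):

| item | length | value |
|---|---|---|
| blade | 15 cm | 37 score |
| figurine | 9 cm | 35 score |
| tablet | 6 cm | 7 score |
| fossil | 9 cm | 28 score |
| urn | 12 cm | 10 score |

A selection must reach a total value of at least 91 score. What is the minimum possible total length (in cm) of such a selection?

33

Subsets with value ≥ 91, sorted by total length:
- blade+figurine+fossil: length 33, value 100
- blade+figurine+tablet+fossil: length 39, value 107
Minimum length: 33 cm.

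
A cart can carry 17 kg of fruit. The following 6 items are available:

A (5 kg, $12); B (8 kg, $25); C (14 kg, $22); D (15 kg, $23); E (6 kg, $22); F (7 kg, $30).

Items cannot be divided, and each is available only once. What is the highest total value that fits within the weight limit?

$55

Check high-value combinations within 17 kg:
- B+F: weight 8+7=15, value 25+30=55
- E+F: weight 6+7=13, value 22+30=52
- B+E: weight 8+6=14, value 25+22=47
- A+F: weight 5+7=12, value 12+30=42
Best: $55.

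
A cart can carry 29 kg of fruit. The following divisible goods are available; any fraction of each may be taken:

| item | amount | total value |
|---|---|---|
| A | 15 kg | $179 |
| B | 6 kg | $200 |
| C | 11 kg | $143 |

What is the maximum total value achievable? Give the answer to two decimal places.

486.20

Take in order of value per unit:
- B (200/6 per unit): all 6 → value 200, running total 200.00
- C (143/11 per unit): all 11 → value 143, running total 343.00
- A (179/15 per unit): 12 of 15 → value 12×179/15 = 143.2000, running total 486.20
Total 486.20.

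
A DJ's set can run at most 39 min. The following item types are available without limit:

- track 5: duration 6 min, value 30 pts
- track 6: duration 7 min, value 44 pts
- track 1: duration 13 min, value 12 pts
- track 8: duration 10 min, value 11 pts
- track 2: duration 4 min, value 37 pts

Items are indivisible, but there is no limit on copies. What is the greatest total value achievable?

Best value-per-unit is track 2 at 37/4; filling with it alone gives 9×37 = 333.
Optimal mix: 1×track 6 + 8×track 2 → duration 39, value 340.

340 pts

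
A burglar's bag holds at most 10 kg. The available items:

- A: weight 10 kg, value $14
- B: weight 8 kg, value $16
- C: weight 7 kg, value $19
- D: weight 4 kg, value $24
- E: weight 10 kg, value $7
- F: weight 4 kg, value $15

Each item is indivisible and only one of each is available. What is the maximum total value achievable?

Check high-value combinations within 10 kg:
- D+F: weight 4+4=8, value 24+15=39
- D: weight 4, value 24
- C: weight 7, value 19
- B: weight 8, value 16
- F: weight 4, value 15
Best: $39.

$39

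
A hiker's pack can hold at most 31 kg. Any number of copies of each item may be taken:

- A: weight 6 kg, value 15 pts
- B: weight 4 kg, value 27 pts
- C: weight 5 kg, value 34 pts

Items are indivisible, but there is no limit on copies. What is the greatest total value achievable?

210 pts

Best value-per-unit is C at 34/5; filling with it alone gives 6×34 = 204.
Optimal mix: 4×B + 3×C → weight 31, value 210.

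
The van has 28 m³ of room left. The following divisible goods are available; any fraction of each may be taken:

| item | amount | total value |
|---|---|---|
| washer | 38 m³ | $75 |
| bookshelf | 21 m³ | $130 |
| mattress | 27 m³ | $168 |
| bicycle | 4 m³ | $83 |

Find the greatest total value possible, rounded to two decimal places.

232.33

Take in order of value per unit:
- bicycle (83/4 per unit): all 4 → value 83, running total 83.00
- mattress (168/27 per unit): 24 of 27 → value 24×168/27 = 149.3333, running total 232.33
Total 232.33.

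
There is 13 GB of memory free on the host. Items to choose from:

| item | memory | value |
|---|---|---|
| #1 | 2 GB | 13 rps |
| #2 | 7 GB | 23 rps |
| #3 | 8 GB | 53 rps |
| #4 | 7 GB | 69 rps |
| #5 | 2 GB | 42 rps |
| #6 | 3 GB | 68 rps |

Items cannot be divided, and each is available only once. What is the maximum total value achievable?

Check high-value combinations within 13 GB:
- #4+#5+#6: memory 7+2+3=12, value 69+42+68=179
- #3+#5+#6: memory 8+2+3=13, value 53+42+68=163
- #1+#4+#6: memory 2+7+3=12, value 13+69+68=150
- #4+#6: memory 7+3=10, value 69+68=137
Best: 179 rps.

179 rps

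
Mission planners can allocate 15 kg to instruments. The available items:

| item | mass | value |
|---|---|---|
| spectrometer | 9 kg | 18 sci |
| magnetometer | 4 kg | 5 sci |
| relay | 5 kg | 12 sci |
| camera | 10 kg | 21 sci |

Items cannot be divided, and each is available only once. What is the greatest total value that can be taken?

33 sci

This is a 0/1 knapsack; check combinations near the capacity.
- relay+camera: mass 5+10=15, value 12+21=33
- spectrometer+relay: mass 9+5=14, value 18+12=30
- magnetometer+camera: mass 4+10=14, value 5+21=26
- spectrometer+magnetometer: mass 9+4=13, value 18+5=23
Best: 33 sci.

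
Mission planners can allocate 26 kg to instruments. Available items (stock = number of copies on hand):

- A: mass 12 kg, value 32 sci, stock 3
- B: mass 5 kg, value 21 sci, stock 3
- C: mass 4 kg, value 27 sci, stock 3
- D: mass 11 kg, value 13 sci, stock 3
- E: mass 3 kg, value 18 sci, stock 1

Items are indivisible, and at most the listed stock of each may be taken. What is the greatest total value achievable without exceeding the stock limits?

Best selections within mass 26 and stock limits:
- 2×B + 3×C + 1×E: mass 25, value 141
- 3×B + 2×C + 1×E: mass 26, value 135
- 2×B + 3×C: mass 22, value 123
Best: 141 sci.

141 sci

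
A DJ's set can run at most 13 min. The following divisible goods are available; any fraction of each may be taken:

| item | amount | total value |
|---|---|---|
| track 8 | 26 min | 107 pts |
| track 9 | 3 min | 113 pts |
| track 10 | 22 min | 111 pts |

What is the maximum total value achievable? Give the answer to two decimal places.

163.45

Take in order of value per unit:
- track 9 (113/3 per unit): all 3 → value 113, running total 113.00
- track 10 (111/22 per unit): 10 of 22 → value 10×111/22 = 50.4545, running total 163.45
Total 163.45.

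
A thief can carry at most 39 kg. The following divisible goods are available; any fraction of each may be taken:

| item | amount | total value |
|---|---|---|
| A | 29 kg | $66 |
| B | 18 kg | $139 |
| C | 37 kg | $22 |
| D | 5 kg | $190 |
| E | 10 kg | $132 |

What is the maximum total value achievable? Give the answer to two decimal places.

474.66

Take in order of value per unit:
- D (190/5 per unit): all 5 → value 190, running total 190.00
- E (132/10 per unit): all 10 → value 132, running total 322.00
- B (139/18 per unit): all 18 → value 139, running total 461.00
- A (66/29 per unit): 6 of 29 → value 6×66/29 = 13.6552, running total 474.66
Total 474.66.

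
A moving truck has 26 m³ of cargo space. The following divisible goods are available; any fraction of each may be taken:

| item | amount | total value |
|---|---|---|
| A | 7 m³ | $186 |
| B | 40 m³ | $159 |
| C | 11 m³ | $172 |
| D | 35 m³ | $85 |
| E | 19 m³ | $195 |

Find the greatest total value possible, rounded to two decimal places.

Take in order of value per unit:
- A (186/7 per unit): all 7 → value 186, running total 186.00
- C (172/11 per unit): all 11 → value 172, running total 358.00
- E (195/19 per unit): 8 of 19 → value 8×195/19 = 82.1053, running total 440.11
Total 440.11.

440.11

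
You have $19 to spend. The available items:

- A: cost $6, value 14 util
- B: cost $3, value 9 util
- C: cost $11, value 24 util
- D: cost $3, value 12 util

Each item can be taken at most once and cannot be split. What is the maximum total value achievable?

Check high-value combinations within $19:
- B+C+D: cost 3+11+3=17, value 9+24+12=45
- A+C: cost 6+11=17, value 14+24=38
- C+D: cost 11+3=14, value 24+12=36
Best: 45 util.

45 util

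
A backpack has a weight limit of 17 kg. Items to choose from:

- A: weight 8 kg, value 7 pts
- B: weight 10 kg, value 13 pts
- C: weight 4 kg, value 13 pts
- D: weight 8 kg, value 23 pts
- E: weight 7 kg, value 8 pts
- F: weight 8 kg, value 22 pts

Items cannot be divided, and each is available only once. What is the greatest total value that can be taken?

Check high-value combinations within 17 kg:
- D+F: weight 8+8=16, value 23+22=45
- C+D: weight 4+8=12, value 13+23=36
- C+F: weight 4+8=12, value 13+22=35
- D+E: weight 8+7=15, value 23+8=31
Best: 45 pts.

45 pts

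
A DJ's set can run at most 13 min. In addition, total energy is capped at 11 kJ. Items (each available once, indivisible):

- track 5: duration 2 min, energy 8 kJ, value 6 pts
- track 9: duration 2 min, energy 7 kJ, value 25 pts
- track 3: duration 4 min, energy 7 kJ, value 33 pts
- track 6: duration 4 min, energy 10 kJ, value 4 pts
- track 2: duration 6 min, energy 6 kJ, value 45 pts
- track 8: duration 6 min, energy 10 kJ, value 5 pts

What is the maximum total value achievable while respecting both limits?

Feasible sets respecting both limits:
- track 2: duration 6, energy 6, value 45
- track 3: duration 4, energy 7, value 33
- track 9: duration 2, energy 7, value 25
- track 5: duration 2, energy 8, value 6
Best: 45 pts.

45 pts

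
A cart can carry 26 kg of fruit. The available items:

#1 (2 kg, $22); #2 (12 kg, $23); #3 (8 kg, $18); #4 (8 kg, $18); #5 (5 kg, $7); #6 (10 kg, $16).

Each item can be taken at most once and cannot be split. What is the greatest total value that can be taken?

$65

Check high-value combinations within 26 kg:
- #1+#3+#4+#5: weight 2+8+8+5=23, value 22+18+18+7=65
- #1+#2+#3: weight 2+12+8=22, value 22+23+18=63
- #1+#2+#4: weight 2+12+8=22, value 22+23+18=63
- #1+#3+#5+#6: weight 2+8+5+10=25, value 22+18+7+16=63
- #1+#4+#5+#6: weight 2+8+5+10=25, value 22+18+7+16=63
Best: $65.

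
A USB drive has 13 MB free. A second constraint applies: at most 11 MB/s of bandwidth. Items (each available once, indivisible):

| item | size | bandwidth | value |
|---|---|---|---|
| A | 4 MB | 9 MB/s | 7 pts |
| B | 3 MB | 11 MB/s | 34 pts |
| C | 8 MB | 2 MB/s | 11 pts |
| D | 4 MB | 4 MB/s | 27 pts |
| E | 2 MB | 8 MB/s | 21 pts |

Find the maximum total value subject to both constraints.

38 pts

Feasible sets respecting both limits:
- C+D: size 12, bandwidth 6, value 38
- B: size 3, bandwidth 11, value 34
- C+E: size 10, bandwidth 10, value 32
Best: 38 pts.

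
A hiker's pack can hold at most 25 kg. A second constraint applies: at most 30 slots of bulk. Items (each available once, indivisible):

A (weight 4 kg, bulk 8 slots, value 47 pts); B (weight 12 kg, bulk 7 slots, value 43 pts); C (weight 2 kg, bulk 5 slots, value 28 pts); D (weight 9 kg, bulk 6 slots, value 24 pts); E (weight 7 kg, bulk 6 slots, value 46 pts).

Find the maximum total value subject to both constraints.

164 pts

Feasible sets respecting both limits:
- A+B+C+E: weight 25, bulk 26, value 164
- A+C+D+E: weight 22, bulk 25, value 145
- A+B+E: weight 23, bulk 21, value 136
- A+C+E: weight 13, bulk 19, value 121
Best: 164 pts.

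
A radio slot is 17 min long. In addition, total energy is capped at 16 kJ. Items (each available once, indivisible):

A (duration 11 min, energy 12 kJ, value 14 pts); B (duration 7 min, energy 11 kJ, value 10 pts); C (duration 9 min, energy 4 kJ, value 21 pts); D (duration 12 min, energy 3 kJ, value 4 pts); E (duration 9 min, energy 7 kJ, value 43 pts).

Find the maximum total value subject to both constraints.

Feasible sets respecting both limits:
- E: duration 9, energy 7, value 43
- B+C: duration 16, energy 15, value 31
- C: duration 9, energy 4, value 21
- A: duration 11, energy 12, value 14
Best: 43 pts.

43 pts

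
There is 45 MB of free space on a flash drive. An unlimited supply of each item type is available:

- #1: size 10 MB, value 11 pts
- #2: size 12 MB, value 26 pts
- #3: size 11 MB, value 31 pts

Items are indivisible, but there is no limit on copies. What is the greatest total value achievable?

124 pts

Best value-per-unit is #3 at 31/11, and filling with it alone uses size 4×11=44. No mix of the others beats 4×31 = 124.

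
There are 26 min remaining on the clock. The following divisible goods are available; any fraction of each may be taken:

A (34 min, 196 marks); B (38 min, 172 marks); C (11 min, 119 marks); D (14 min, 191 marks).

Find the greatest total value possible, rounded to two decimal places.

315.76

Take in order of value per unit:
- D (191/14 per unit): all 14 → value 191, running total 191.00
- C (119/11 per unit): all 11 → value 119, running total 310.00
- A (196/34 per unit): 1 of 34 → value 1×196/34 = 5.7647, running total 315.76
Total 315.76.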